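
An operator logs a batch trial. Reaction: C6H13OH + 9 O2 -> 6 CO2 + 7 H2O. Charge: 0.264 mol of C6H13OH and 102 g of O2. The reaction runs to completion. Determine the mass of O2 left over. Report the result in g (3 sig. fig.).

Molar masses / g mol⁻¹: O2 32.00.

n(C6H13OH) = 0.2640 mol
n(O2) = 102.0 / 32.00 = 3.188 mol
n/ν for C6H13OH = 0.2640/1 = 0.2640
n/ν for O2 = 3.188/9 = 0.3542
Smallest n/ν is C6H13OH → limiting reagent.
O2 consumed = (9/1) × 0.2640 = 2.376 mol
O2 remaining = 3.188 − 2.376 = 0.8120 mol
mass = 0.8120 × 32.00 = 25.98 g

26.0 g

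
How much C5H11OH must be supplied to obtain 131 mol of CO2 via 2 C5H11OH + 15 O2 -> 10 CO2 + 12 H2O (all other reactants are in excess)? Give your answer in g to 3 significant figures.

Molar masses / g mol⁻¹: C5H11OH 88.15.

2310 g

n(CO2) = 131.0 mol
n(C5H11OH) = (2/10) × 131.0 = 26.20 mol
mass = 26.20 × 88.15 = 2310 g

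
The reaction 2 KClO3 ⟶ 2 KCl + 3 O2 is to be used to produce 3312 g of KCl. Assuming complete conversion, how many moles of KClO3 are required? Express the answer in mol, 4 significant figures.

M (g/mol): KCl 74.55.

n(KCl) = 3312 / 74.55 = 44.43 mol
n(KClO3) = (2/2) × 44.43 = 44.43 mol

44.43 mol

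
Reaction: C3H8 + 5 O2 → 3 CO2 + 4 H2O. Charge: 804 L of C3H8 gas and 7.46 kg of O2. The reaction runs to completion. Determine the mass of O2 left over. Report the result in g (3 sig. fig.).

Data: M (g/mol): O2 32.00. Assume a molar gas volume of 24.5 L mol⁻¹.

2210 g

n(C3H8) = 804.0 / 24.5 = 32.82 mol
n(O2) = 7.460×1000 / 32.00 = 233.1 mol
n/ν → C3H8: 32.82, O2: 46.62; C3H8 is limiting.
O2 consumed = (5/1) × 32.82 = 164.1 mol
O2 remaining = 233.1 − 164.1 = 69.00 mol
mass = 69.00 × 32.00 = 2208 g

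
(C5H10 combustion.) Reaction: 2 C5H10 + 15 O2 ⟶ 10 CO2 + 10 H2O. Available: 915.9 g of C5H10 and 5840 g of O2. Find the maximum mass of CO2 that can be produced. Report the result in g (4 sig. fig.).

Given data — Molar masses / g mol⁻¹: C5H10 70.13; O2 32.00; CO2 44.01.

n(C5H10) = 915.9 / 70.13 = 13.06 mol
n(O2) = 5840 / 32.00 = 182.5 mol
n/ν → C5H10: 6.530, O2: 12.17; C5H10 is limiting.
n(CO2) = (10/2) × 13.06 = 65.30 mol
mass = 65.30 × 44.01 = 2874 g

2874 g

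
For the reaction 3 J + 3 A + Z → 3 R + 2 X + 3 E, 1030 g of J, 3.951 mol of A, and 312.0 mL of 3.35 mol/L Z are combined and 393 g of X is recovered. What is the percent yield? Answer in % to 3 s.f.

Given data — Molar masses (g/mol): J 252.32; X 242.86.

n(J) = 1030 / 252.32 = 4.082 mol
n(A) = 3.951 mol
n(Z) = 3.35 × 312.0/1000 = 1.045 mol
n/ν for J = 4.082/3 = 1.361
n/ν for A = 3.951/3 = 1.317
n/ν for Z = 1.045/1 = 1.045
Smallest n/ν is Z → limiting reagent.
theoretical n(X) = (2/1) × 1.045 = 2.090 mol → 507.6 g
% yield = 393 / 507.6 × 100 = 77.42 %

77.4 %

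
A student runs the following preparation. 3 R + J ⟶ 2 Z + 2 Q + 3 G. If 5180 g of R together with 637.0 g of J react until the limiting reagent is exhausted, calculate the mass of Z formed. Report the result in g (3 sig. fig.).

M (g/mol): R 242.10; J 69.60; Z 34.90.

498 g

n(R) = 5180 / 242.10 = 21.40 mol
n(J) = 637.0 / 69.60 = 9.152 mol
n/ν for R = 21.40/3 = 7.133
n/ν for J = 9.152/1 = 9.152
Smallest n/ν is R → limiting reagent.
n(Z) = (2/3) × 21.40 = 14.27 mol
mass = 14.27 × 34.90 = 498.0 g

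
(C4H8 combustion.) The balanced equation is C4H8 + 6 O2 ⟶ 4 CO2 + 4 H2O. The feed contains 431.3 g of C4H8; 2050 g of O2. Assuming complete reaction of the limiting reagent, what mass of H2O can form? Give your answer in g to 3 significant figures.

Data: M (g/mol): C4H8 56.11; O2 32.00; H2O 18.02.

n(C4H8) = 431.3 / 56.11 = 7.687 mol
n(O2) = 2050 / 32.00 = 64.06 mol
n/ν for C4H8 = 7.687/1 = 7.687
n/ν for O2 = 64.06/6 = 10.68
Smallest n/ν is C4H8 → limiting reagent.
n(H2O) = (4/1) × 7.687 = 30.75 mol
mass = 30.75 × 18.02 = 554.1 g

554 g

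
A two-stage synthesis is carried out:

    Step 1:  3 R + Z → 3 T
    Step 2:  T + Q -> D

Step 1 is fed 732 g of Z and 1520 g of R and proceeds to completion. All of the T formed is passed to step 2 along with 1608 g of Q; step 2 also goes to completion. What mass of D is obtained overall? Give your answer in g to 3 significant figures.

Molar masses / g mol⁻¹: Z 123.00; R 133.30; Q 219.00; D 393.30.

Step 1:
n(Z) = 732.0 / 123.00 = 5.951 mol
n(R) = 1520 / 133.30 = 11.40 mol
n/ν for Z = 5.951/1 = 5.951
n/ν for R = 11.40/3 = 3.800
Smallest n/ν is R → limiting reagent.
n(T) produced = (3/3) × 11.40 = 11.40 mol
Step 2:
n(T) available = 11.40 mol
n(Q) = 1608 / 219.00 = 7.342 mol
n/ν for T = 11.40/1 = 11.40
n/ν for Q = 7.342/1 = 7.342
Smallest n/ν is Q → limiting reagent.
n(D) = (1/1) × 7.342 = 7.342 mol
mass = 7.342 × 393.30 = 2888 g

2890 g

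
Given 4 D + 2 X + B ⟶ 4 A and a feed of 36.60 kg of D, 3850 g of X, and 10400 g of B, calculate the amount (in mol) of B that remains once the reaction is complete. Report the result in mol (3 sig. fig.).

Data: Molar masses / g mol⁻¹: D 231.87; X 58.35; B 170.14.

28.1 mol

n(D) = 36.60×1000 / 231.87 = 157.8 mol
n(X) = 3850 / 58.35 = 65.98 mol
n(B) = 10400 / 170.14 = 61.13 mol
n/ν for D = 157.8/4 = 39.45
n/ν for X = 65.98/2 = 32.99
n/ν for B = 61.13/1 = 61.13
Smallest n/ν is X → limiting reagent.
B consumed = (1/2) × 65.98 = 32.99 mol
B remaining = 61.13 − 32.99 = 28.14 mol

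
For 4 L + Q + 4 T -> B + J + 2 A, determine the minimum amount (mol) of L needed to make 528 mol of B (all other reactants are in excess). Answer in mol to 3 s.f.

n(B) = 528.0 mol
n(L) = (4/1) × 528.0 = 2112 mol

2110 mol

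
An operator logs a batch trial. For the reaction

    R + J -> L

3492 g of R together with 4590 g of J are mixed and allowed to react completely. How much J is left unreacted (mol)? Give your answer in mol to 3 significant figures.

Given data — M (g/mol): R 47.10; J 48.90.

n(R) = 3492 / 47.10 = 74.14 mol
n(J) = 4590 / 48.90 = 93.87 mol
n/ν → R: 74.14, J: 93.87; R is limiting.
J consumed = (1/1) × 74.14 = 74.14 mol
J remaining = 93.87 − 74.14 = 19.73 mol

19.7 mol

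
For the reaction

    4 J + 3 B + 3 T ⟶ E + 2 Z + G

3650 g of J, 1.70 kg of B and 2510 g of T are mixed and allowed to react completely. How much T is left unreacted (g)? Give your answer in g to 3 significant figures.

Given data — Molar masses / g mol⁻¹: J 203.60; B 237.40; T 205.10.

n(J) = 3650 / 203.60 = 17.93 mol
n(B) = 1.700×1000 / 237.40 = 7.161 mol
n(T) = 2510 / 205.10 = 12.24 mol
n/ν → J: 4.483, B: 2.387, T: 4.080; B is limiting.
T consumed = (3/3) × 7.161 = 7.161 mol
T remaining = 12.24 − 7.161 = 5.079 mol
mass = 5.079 × 205.10 = 1042 g

1040 g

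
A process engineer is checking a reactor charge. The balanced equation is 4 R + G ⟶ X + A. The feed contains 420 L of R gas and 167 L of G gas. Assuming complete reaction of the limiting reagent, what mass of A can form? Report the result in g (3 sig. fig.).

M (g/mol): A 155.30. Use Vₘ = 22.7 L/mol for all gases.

n(R) = 420.0 / 22.7 = 18.50 mol
n(G) = 167.0 / 22.7 = 7.357 mol
n/ν → R: 4.625, G: 7.357; R is limiting.
n(A) = (1/4) × 18.50 = 4.625 mol
mass = 4.625 × 155.30 = 718.3 g

718 g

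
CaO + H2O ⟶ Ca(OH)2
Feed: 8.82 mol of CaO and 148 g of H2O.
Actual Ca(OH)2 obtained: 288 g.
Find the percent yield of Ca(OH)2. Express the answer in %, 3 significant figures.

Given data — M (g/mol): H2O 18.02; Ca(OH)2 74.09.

47.3 %

n(CaO) = 8.820 mol
n(H2O) = 148.0 / 18.02 = 8.213 mol
n/ν for CaO = 8.820/1 = 8.820
n/ν for H2O = 8.213/1 = 8.213
Smallest n/ν is H2O → limiting reagent.
theoretical n(Ca(OH)2) = (1/1) × 8.213 = 8.213 mol → 608.5 g
% yield = 288 / 608.5 × 100 = 47.33 %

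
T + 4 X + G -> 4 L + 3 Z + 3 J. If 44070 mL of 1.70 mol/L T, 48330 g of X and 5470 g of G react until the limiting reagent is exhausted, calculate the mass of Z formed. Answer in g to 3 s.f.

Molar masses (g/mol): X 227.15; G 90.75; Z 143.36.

22900 g

n(T) = 1.70 × 44070/1000 = 74.92 mol
n(X) = 48330 / 227.15 = 212.8 mol
n(G) = 5470 / 90.75 = 60.28 mol
n/ν for T = 74.92/1 = 74.92
n/ν for X = 212.8/4 = 53.20
n/ν for G = 60.28/1 = 60.28
Smallest n/ν is X → limiting reagent.
n(Z) = (3/4) × 212.8 = 159.6 mol
mass = 159.6 × 143.36 = 22880 g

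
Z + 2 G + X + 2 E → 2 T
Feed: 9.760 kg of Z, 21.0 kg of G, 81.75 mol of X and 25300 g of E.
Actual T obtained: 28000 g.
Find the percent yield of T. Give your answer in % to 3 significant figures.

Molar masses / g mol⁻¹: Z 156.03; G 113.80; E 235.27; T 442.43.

n(Z) = 9.760×1000 / 156.03 = 62.55 mol
n(G) = 21.00×1000 / 113.80 = 184.5 mol
n(X) = 81.75 mol
n(E) = 25300 / 235.27 = 107.5 mol
n/ν → Z: 62.55, G: 92.25, X: 81.75, E: 53.75; E is limiting.
theoretical n(T) = (2/2) × 107.5 = 107.5 mol → 47560 g
% yield = 28000 / 47560 × 100 = 58.87 %

58.9 %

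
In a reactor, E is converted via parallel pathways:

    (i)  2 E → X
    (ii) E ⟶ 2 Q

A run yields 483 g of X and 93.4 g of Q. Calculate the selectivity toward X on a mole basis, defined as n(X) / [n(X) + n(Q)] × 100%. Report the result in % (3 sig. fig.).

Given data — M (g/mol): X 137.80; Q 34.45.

n(X) = 483 / 137.80 = 3.505 mol
n(Q) = 93.4 / 34.45 = 2.711 mol
selectivity = 3.505/(3.505+2.711) × 100 = 56.39 %

56.4 %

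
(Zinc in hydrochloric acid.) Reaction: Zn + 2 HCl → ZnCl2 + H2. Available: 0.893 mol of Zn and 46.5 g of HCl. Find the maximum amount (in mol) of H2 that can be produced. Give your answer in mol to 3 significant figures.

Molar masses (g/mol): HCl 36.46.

n(Zn) = 0.8930 mol
n(HCl) = 46.50 / 36.46 = 1.275 mol
n/ν → Zn: 0.8930, HCl: 0.6375; HCl is limiting.
n(H2) = (1/2) × 1.275 = 0.6375 mol

0.638 mol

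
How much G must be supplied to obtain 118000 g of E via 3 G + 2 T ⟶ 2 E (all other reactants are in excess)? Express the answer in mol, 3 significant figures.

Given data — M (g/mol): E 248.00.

n(E) = 118000 / 248.00 = 475.8 mol
n(G) = (3/2) × 475.8 = 713.7 mol

714 mol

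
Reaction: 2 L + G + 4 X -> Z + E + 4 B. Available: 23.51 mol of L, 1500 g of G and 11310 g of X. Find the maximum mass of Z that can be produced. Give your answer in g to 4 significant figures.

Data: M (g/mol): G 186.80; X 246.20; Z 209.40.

1681 g

n(L) = 23.51 mol
n(G) = 1500 / 186.80 = 8.030 mol
n(X) = 11310 / 246.20 = 45.94 mol
n/ν for L = 23.51/2 = 11.76
n/ν for G = 8.030/1 = 8.030
n/ν for X = 45.94/4 = 11.49
Smallest n/ν is G → limiting reagent.
n(Z) = (1/1) × 8.030 = 8.030 mol
mass = 8.030 × 209.40 = 1681 g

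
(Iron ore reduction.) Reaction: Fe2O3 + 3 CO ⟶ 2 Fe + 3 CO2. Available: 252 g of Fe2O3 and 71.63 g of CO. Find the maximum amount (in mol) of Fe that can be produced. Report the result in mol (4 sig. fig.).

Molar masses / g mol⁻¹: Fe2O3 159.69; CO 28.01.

1.705 mol

n(Fe2O3) = 252.0 / 159.69 = 1.578 mol
n(CO) = 71.63 / 28.01 = 2.557 mol
n/ν → Fe2O3: 1.578, CO: 0.8523; CO is limiting.
n(Fe) = (2/3) × 2.557 = 1.705 mol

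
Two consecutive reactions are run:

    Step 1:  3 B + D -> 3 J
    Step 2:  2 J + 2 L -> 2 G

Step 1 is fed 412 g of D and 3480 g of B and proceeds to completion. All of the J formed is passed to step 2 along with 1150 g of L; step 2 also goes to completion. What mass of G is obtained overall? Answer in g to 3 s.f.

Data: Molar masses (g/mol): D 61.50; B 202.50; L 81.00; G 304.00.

Step 1:
n(D) = 412.0 / 61.50 = 6.699 mol
n(B) = 3480 / 202.50 = 17.19 mol
n/ν → D: 6.699, B: 5.730; B is limiting.
n(J) produced = (3/3) × 17.19 = 17.19 mol
Step 2:
n(J) available = 17.19 mol
n(L) = 1150 / 81.00 = 14.20 mol
n/ν → J: 8.595, L: 7.100; L is limiting.
n(G) = (2/2) × 14.20 = 14.20 mol
mass = 14.20 × 304.00 = 4317 g

4320 g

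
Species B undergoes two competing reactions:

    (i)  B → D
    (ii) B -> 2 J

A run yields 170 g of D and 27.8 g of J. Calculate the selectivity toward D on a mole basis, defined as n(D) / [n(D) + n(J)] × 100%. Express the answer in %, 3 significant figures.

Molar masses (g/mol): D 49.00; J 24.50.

75.4 %

n(D) = 170 / 49.00 = 3.469 mol
n(J) = 27.8 / 24.50 = 1.135 mol
selectivity = 3.469/(3.469+1.135) × 100 = 75.35 %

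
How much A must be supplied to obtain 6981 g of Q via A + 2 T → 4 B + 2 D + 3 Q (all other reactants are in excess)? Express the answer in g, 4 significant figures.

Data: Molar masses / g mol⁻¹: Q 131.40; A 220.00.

3896 g

n(Q) = 6981 / 131.40 = 53.13 mol
n(A) = (1/3) × 53.13 = 17.71 mol
mass = 17.71 × 220.00 = 3896 g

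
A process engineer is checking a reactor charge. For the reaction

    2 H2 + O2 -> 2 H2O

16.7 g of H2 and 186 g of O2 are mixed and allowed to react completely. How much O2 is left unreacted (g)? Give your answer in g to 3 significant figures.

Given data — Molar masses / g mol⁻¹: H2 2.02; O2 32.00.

n(H2) = 16.70 / 2.02 = 8.267 mol
n(O2) = 186.0 / 32.00 = 5.813 mol
n/ν for H2 = 8.267/2 = 4.134
n/ν for O2 = 5.813/1 = 5.813
Smallest n/ν is H2 → limiting reagent.
O2 consumed = (1/2) × 8.267 = 4.134 mol
O2 remaining = 5.813 − 4.134 = 1.679 mol
mass = 1.679 × 32.00 = 53.73 g

53.7 g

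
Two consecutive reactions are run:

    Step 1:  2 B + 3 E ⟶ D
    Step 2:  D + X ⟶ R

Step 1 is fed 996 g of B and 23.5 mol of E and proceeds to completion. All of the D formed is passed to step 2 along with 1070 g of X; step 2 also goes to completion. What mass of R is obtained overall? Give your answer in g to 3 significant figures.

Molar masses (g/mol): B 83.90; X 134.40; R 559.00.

Step 1:
n(B) = 996.0 / 83.90 = 11.87 mol
n(E) = 23.50 mol
n/ν for B = 11.87/2 = 5.935
n/ν for E = 23.50/3 = 7.833
Smallest n/ν is B → limiting reagent.
n(D) produced = (1/2) × 11.87 = 5.935 mol
Step 2:
n(D) available = 5.935 mol
n(X) = 1070 / 134.40 = 7.961 mol
n/ν for D = 5.935/1 = 5.935
n/ν for X = 7.961/1 = 7.961
Smallest n/ν is D → limiting reagent.
n(R) = (1/1) × 5.935 = 5.935 mol
mass = 5.935 × 559.00 = 3318 g

3320 g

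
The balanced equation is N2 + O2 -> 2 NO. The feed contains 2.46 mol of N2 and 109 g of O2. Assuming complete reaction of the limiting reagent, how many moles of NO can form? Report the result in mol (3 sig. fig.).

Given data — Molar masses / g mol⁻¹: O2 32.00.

4.92 mol

n(N2) = 2.460 mol
n(O2) = 109.0 / 32.00 = 3.406 mol
n/ν → N2: 2.460, O2: 3.406; N2 is limiting.
n(NO) = (2/1) × 2.460 = 4.920 mol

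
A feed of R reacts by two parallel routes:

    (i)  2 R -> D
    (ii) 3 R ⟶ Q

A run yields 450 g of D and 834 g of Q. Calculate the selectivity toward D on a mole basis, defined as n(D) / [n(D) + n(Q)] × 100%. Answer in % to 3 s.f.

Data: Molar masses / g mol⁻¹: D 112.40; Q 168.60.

n(D) = 450 / 112.40 = 4.004 mol
n(Q) = 834 / 168.60 = 4.947 mol
selectivity = 4.004/(4.004+4.947) × 100 = 44.73 %

44.7 %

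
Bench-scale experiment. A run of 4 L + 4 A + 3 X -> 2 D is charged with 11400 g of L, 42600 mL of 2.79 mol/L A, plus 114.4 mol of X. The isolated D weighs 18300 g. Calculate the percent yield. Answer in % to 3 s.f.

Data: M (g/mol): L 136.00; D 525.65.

83.1 %

n(L) = 11400 / 136.00 = 83.82 mol
n(A) = 2.79 × 42600/1000 = 118.9 mol
n(X) = 114.4 mol
n/ν → L: 20.96, A: 29.73, X: 38.13; L is limiting.
theoretical n(D) = (2/4) × 83.82 = 41.91 mol → 22030 g
% yield = 18300 / 22030 × 100 = 83.07 %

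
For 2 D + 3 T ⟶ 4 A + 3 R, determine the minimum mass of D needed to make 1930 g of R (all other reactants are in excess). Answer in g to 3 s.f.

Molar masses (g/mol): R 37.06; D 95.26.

3310 g

n(R) = 1930 / 37.06 = 52.08 mol
n(D) = (2/3) × 52.08 = 34.72 mol
mass = 34.72 × 95.26 = 3307 g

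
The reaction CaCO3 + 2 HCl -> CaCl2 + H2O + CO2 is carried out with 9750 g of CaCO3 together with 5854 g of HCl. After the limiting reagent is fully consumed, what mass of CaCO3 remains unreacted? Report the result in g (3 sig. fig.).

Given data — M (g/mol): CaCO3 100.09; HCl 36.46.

1710 g

n(CaCO3) = 9750 / 100.09 = 97.41 mol
n(HCl) = 5854 / 36.46 = 160.6 mol
n/ν for CaCO3 = 97.41/1 = 97.41
n/ν for HCl = 160.6/2 = 80.30
Smallest n/ν is HCl → limiting reagent.
CaCO3 consumed = (1/2) × 160.6 = 80.30 mol
CaCO3 remaining = 97.41 − 80.30 = 17.11 mol
mass = 17.11 × 100.09 = 1713 g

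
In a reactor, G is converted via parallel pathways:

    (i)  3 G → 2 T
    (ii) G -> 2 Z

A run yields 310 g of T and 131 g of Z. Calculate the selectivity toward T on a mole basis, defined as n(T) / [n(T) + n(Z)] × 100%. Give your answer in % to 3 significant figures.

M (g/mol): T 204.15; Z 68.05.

n(T) = 310 / 204.15 = 1.518 mol
n(Z) = 131 / 68.05 = 1.925 mol
selectivity = 1.518/(1.518+1.925) × 100 = 44.09 %

44.1 %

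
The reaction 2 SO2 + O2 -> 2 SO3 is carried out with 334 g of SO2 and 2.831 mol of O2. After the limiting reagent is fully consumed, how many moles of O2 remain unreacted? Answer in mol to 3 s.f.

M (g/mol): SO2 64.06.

n(SO2) = 334.0 / 64.06 = 5.214 mol
n(O2) = 2.831 mol
n/ν for SO2 = 5.214/2 = 2.607
n/ν for O2 = 2.831/1 = 2.831
Smallest n/ν is SO2 → limiting reagent.
O2 consumed = (1/2) × 5.214 = 2.607 mol
O2 remaining = 2.831 − 2.607 = 0.2240 mol

0.224 mol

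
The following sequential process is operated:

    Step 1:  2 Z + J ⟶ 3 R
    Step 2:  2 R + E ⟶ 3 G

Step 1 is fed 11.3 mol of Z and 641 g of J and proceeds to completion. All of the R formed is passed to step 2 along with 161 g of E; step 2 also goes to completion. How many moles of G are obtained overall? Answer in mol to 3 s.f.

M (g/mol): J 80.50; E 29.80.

16.2 mol

Step 1:
n(Z) = 11.30 mol
n(J) = 641.0 / 80.50 = 7.963 mol
n/ν for Z = 11.30/2 = 5.650
n/ν for J = 7.963/1 = 7.963
Smallest n/ν is Z → limiting reagent.
n(R) produced = (3/2) × 11.30 = 16.95 mol
Step 2:
n(R) available = 16.95 mol
n(E) = 161.0 / 29.80 = 5.403 mol
n/ν for R = 16.95/2 = 8.475
n/ν for E = 5.403/1 = 5.403
Smallest n/ν is E → limiting reagent.
n(G) = (3/1) × 5.403 = 16.21 mol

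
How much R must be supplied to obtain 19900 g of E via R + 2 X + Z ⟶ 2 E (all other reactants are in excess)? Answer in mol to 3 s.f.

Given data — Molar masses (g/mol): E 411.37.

24.2 mol

n(E) = 19900 / 411.37 = 48.37 mol
n(R) = (1/2) × 48.37 = 24.19 mol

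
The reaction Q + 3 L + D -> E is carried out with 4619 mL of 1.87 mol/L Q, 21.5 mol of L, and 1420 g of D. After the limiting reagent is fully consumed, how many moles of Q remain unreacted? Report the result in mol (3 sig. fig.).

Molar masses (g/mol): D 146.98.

n(Q) = 1.87 × 4619/1000 = 8.638 mol
n(L) = 21.50 mol
n(D) = 1420 / 146.98 = 9.661 mol
n/ν for Q = 8.638/1 = 8.638
n/ν for L = 21.50/3 = 7.167
n/ν for D = 9.661/1 = 9.661
Smallest n/ν is L → limiting reagent.
Q consumed = (1/3) × 21.50 = 7.167 mol
Q remaining = 8.638 − 7.167 = 1.471 mol

1.47 mol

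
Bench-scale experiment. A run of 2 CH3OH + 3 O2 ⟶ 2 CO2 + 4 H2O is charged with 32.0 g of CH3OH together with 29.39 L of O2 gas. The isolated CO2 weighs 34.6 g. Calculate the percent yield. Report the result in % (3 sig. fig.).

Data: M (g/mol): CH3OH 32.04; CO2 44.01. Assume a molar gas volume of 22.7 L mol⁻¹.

n(CH3OH) = 32.00 / 32.04 = 0.9988 mol
n(O2) = 29.39 / 22.7 = 1.295 mol
n/ν → CH3OH: 0.4994, O2: 0.4317; O2 is limiting.
theoretical n(CO2) = (2/3) × 1.295 = 0.8633 mol → 37.99 g
% yield = 34.6 / 37.99 × 100 = 91.08 %

91.1 %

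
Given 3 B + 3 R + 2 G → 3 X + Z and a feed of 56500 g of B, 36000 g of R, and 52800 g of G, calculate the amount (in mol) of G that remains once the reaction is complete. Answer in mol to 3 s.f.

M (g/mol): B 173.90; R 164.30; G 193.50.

n(B) = 56500 / 173.90 = 324.9 mol
n(R) = 36000 / 164.30 = 219.1 mol
n(G) = 52800 / 193.50 = 272.9 mol
n/ν → B: 108.3, R: 73.03, G: 136.5; R is limiting.
G consumed = (2/3) × 219.1 = 146.1 mol
G remaining = 272.9 − 146.1 = 126.8 mol

127 mol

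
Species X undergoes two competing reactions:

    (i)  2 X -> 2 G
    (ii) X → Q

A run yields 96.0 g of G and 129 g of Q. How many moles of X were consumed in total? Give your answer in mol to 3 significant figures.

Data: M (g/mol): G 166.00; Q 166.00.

n(G) = 96.0 / 166.00 = 0.5783 mol
n(Q) = 129 / 166.00 = 0.7771 mol
n(X) via (i) = (2/2)×0.5783 = 0.5783 mol
n(X) via (ii) = (1/1)×0.7771 = 0.7771 mol
total n(X) = 0.5783 + 0.7771 = 1.355 mol

1.36 mol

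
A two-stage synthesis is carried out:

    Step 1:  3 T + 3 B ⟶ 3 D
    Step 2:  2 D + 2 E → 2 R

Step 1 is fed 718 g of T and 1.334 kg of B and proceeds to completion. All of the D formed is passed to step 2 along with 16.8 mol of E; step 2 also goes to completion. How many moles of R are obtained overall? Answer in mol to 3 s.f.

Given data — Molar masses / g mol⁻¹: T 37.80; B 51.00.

16.8 mol

Step 1:
n(T) = 718.0 / 37.80 = 18.99 mol
n(B) = 1.334×1000 / 51.00 = 26.16 mol
n/ν → T: 6.330, B: 8.720; T is limiting.
n(D) produced = (3/3) × 18.99 = 18.99 mol
Step 2:
n(D) available = 18.99 mol
n(E) = 16.80 mol
n/ν → D: 9.495, E: 8.400; E is limiting.
n(R) = (2/2) × 16.80 = 16.80 mol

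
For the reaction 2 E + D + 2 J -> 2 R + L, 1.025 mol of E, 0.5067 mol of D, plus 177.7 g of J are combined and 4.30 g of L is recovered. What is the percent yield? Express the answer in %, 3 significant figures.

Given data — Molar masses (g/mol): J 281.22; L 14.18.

96.0 %

n(E) = 1.025 mol
n(D) = 0.5067 mol
n(J) = 177.7 / 281.22 = 0.6319 mol
n/ν → E: 0.5125, D: 0.5067, J: 0.3160; J is limiting.
theoretical n(L) = (1/2) × 0.6319 = 0.3160 mol → 4.481 g
% yield = 4.30 / 4.481 × 100 = 95.96 %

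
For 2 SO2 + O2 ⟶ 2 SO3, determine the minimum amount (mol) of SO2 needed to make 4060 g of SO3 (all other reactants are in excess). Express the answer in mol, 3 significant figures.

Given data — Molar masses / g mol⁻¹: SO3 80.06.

50.7 mol

n(SO3) = 4060 / 80.06 = 50.71 mol
n(SO2) = (2/2) × 50.71 = 50.71 mol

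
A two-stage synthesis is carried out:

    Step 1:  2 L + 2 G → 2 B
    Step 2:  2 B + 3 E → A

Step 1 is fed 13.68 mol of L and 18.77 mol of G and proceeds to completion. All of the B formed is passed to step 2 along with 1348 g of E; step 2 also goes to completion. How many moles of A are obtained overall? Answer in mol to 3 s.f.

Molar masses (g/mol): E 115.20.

3.90 mol

Step 1:
n(L) = 13.68 mol
n(G) = 18.77 mol
n/ν for L = 13.68/2 = 6.840
n/ν for G = 18.77/2 = 9.385
Smallest n/ν is L → limiting reagent.
n(B) produced = (2/2) × 13.68 = 13.68 mol
Step 2:
n(B) available = 13.68 mol
n(E) = 1348 / 115.20 = 11.70 mol
n/ν for B = 13.68/2 = 6.840
n/ν for E = 11.70/3 = 3.900
Smallest n/ν is E → limiting reagent.
n(A) = (1/3) × 11.70 = 3.900 mol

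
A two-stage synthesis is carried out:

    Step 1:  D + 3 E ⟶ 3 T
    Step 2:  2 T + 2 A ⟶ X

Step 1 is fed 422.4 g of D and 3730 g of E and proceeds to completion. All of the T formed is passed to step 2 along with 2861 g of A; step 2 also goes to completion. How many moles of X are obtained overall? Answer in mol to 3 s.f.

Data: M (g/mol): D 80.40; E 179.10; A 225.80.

6.34 mol

Step 1:
n(D) = 422.4 / 80.40 = 5.254 mol
n(E) = 3730 / 179.10 = 20.83 mol
n/ν for D = 5.254/1 = 5.254
n/ν for E = 20.83/3 = 6.943
Smallest n/ν is D → limiting reagent.
n(T) produced = (3/1) × 5.254 = 15.76 mol
Step 2:
n(T) available = 15.76 mol
n(A) = 2861 / 225.80 = 12.67 mol
n/ν for T = 15.76/2 = 7.880
n/ν for A = 12.67/2 = 6.335
Smallest n/ν is A → limiting reagent.
n(X) = (1/2) × 12.67 = 6.335 mol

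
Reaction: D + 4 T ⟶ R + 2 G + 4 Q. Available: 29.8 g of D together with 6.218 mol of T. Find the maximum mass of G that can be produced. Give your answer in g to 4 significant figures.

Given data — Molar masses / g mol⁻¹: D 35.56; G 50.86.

85.24 g

n(D) = 29.80 / 35.56 = 0.8380 mol
n(T) = 6.218 mol
n/ν for D = 0.8380/1 = 0.8380
n/ν for T = 6.218/4 = 1.555
Smallest n/ν is D → limiting reagent.
n(G) = (2/1) × 0.8380 = 1.676 mol
mass = 1.676 × 50.86 = 85.24 g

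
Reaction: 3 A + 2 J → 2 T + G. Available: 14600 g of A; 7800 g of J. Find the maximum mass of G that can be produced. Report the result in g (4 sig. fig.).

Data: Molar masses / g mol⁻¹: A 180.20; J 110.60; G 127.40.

n(A) = 14600 / 180.20 = 81.02 mol
n(J) = 7800 / 110.60 = 70.52 mol
n/ν for A = 81.02/3 = 27.01
n/ν for J = 70.52/2 = 35.26
Smallest n/ν is A → limiting reagent.
n(G) = (1/3) × 81.02 = 27.01 mol
mass = 27.01 × 127.40 = 3441 g

3441 g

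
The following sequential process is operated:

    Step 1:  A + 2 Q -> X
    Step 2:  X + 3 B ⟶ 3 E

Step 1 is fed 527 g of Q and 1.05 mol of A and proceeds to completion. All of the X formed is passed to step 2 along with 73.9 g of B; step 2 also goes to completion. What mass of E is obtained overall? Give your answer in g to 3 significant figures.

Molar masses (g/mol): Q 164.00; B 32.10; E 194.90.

449 g

Step 1:
n(Q) = 527.0 / 164.00 = 3.213 mol
n(A) = 1.050 mol
n/ν → Q: 1.607, A: 1.050; A is limiting.
n(X) produced = (1/1) × 1.050 = 1.050 mol
Step 2:
n(X) available = 1.050 mol
n(B) = 73.90 / 32.10 = 2.302 mol
n/ν → X: 1.050, B: 0.7673; B is limiting.
n(E) = (3/3) × 2.302 = 2.302 mol
mass = 2.302 × 194.90 = 448.7 g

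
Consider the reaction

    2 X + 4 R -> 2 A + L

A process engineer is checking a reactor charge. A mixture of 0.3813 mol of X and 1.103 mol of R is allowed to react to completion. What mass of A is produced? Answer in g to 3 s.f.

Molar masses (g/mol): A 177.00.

n(X) = 0.3813 mol
n(R) = 1.103 mol
n/ν for X = 0.3813/2 = 0.1907
n/ν for R = 1.103/4 = 0.2758
Smallest n/ν is X → limiting reagent.
n(A) = (2/2) × 0.3813 = 0.3813 mol
mass = 0.3813 × 177.00 = 67.49 g

67.5 g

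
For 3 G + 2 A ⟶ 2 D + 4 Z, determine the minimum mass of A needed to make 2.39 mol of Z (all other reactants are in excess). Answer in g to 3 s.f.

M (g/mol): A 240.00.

n(Z) = 2.390 mol
n(A) = (2/4) × 2.390 = 1.195 mol
mass = 1.195 × 240.00 = 286.8 g

287 g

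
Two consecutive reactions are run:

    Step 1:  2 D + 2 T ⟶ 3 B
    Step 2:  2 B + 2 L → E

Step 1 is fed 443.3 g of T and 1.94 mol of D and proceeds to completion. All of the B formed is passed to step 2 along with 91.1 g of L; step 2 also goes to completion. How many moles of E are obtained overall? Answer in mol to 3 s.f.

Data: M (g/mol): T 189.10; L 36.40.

1.25 mol

Step 1:
n(T) = 443.3 / 189.10 = 2.344 mol
n(D) = 1.940 mol
n/ν → T: 1.172, D: 0.9700; D is limiting.
n(B) produced = (3/2) × 1.940 = 2.910 mol
Step 2:
n(B) available = 2.910 mol
n(L) = 91.10 / 36.40 = 2.503 mol
n/ν → B: 1.455, L: 1.252; L is limiting.
n(E) = (1/2) × 2.503 = 1.252 mol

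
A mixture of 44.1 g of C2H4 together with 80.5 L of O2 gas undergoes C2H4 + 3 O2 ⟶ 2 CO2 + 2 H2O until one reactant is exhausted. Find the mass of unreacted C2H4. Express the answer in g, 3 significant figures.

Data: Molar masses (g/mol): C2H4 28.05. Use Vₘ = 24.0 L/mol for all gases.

12.7 g

n(C2H4) = 44.10 / 28.05 = 1.572 mol
n(O2) = 80.50 / 24.0 = 3.354 mol
n/ν → C2H4: 1.572, O2: 1.118; O2 is limiting.
C2H4 consumed = (1/3) × 3.354 = 1.118 mol
C2H4 remaining = 1.572 − 1.118 = 0.4540 mol
mass = 0.4540 × 28.05 = 12.73 g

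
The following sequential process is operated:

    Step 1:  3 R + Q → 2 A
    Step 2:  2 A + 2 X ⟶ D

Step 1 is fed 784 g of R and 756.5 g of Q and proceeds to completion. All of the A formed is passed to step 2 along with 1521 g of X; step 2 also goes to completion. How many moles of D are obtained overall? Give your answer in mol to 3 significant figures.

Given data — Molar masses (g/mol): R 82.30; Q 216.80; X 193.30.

Step 1:
n(R) = 784.0 / 82.30 = 9.526 mol
n(Q) = 756.5 / 216.80 = 3.489 mol
n/ν for R = 9.526/3 = 3.175
n/ν for Q = 3.489/1 = 3.489
Smallest n/ν is R → limiting reagent.
n(A) produced = (2/3) × 9.526 = 6.351 mol
Step 2:
n(A) available = 6.351 mol
n(X) = 1521 / 193.30 = 7.869 mol
n/ν for A = 6.351/2 = 3.176
n/ν for X = 7.869/2 = 3.935
Smallest n/ν is A → limiting reagent.
n(D) = (1/2) × 6.351 = 3.176 mol

3.18 mol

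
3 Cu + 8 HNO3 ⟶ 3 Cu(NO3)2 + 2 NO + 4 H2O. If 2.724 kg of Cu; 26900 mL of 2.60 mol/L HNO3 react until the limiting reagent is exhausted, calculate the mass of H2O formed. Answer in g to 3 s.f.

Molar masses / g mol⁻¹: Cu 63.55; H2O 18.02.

630 g

n(Cu) = 2.724×1000 / 63.55 = 42.86 mol
n(HNO3) = 2.60 × 26900/1000 = 69.94 mol
n/ν → Cu: 14.29, HNO3: 8.743; HNO3 is limiting.
n(H2O) = (4/8) × 69.94 = 34.97 mol
mass = 34.97 × 18.02 = 630.2 g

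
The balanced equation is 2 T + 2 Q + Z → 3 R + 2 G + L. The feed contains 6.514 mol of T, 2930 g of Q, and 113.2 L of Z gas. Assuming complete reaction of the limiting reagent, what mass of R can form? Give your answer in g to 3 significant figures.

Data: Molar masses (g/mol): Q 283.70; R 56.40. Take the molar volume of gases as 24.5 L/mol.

n(T) = 6.514 mol
n(Q) = 2930 / 283.70 = 10.33 mol
n(Z) = 113.2 / 24.5 = 4.620 mol
n/ν for T = 6.514/2 = 3.257
n/ν for Q = 10.33/2 = 5.165
n/ν for Z = 4.620/1 = 4.620
Smallest n/ν is T → limiting reagent.
n(R) = (3/2) × 6.514 = 9.771 mol
mass = 9.771 × 56.40 = 551.1 g

551 g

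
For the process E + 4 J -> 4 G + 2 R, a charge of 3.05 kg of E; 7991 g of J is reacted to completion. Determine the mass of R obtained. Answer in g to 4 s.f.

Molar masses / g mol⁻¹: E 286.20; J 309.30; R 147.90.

1911 g

n(E) = 3.050×1000 / 286.20 = 10.66 mol
n(J) = 7991 / 309.30 = 25.84 mol
n/ν → E: 10.66, J: 6.460; J is limiting.
n(R) = (2/4) × 25.84 = 12.92 mol
mass = 12.92 × 147.90 = 1911 g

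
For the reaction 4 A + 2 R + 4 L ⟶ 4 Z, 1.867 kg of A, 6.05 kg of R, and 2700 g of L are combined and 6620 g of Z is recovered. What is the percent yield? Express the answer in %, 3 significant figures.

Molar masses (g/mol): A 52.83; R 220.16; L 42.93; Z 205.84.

91.0 %

n(A) = 1.867×1000 / 52.83 = 35.34 mol
n(R) = 6.050×1000 / 220.16 = 27.48 mol
n(L) = 2700 / 42.93 = 62.89 mol
n/ν for A = 35.34/4 = 8.835
n/ν for R = 27.48/2 = 13.74
n/ν for L = 62.89/4 = 15.72
Smallest n/ν is A → limiting reagent.
theoretical n(Z) = (4/4) × 35.34 = 35.34 mol → 7274 g
% yield = 6620 / 7274 × 100 = 91.01 %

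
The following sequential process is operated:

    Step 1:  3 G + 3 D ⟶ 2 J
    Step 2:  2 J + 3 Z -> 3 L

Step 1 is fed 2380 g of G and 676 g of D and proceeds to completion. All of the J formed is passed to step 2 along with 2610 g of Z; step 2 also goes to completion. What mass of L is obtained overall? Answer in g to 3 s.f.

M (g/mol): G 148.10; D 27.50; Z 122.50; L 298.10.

4790 g

Step 1:
n(G) = 2380 / 148.10 = 16.07 mol
n(D) = 676.0 / 27.50 = 24.58 mol
n/ν → G: 5.357, D: 8.193; G is limiting.
n(J) produced = (2/3) × 16.07 = 10.71 mol
Step 2:
n(J) available = 10.71 mol
n(Z) = 2610 / 122.50 = 21.31 mol
n/ν → J: 5.355, Z: 7.103; J is limiting.
n(L) = (3/2) × 10.71 = 16.07 mol
mass = 16.07 × 298.10 = 4790 g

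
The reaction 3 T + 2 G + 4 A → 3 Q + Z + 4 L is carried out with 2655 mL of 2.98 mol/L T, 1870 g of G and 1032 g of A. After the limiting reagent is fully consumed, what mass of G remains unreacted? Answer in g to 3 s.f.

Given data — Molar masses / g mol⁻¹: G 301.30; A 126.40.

640 g

n(T) = 2.98 × 2655/1000 = 7.912 mol
n(G) = 1870 / 301.30 = 6.206 mol
n(A) = 1032 / 126.40 = 8.165 mol
n/ν for T = 7.912/3 = 2.637
n/ν for G = 6.206/2 = 3.103
n/ν for A = 8.165/4 = 2.041
Smallest n/ν is A → limiting reagent.
G consumed = (2/4) × 8.165 = 4.083 mol
G remaining = 6.206 − 4.083 = 2.123 mol
mass = 2.123 × 301.30 = 639.7 g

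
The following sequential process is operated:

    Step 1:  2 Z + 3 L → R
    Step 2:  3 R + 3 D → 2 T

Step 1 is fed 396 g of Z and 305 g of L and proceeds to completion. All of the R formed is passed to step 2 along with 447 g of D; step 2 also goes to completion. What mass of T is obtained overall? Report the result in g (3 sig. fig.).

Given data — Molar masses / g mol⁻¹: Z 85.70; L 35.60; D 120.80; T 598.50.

922 g

Step 1:
n(Z) = 396.0 / 85.70 = 4.621 mol
n(L) = 305.0 / 35.60 = 8.567 mol
n/ν for Z = 4.621/2 = 2.311
n/ν for L = 8.567/3 = 2.856
Smallest n/ν is Z → limiting reagent.
n(R) produced = (1/2) × 4.621 = 2.311 mol
Step 2:
n(R) available = 2.311 mol
n(D) = 447.0 / 120.80 = 3.700 mol
n/ν for R = 2.311/3 = 0.7703
n/ν for D = 3.700/3 = 1.233
Smallest n/ν is R → limiting reagent.
n(T) = (2/3) × 2.311 = 1.541 mol
mass = 1.541 × 598.50 = 922.3 g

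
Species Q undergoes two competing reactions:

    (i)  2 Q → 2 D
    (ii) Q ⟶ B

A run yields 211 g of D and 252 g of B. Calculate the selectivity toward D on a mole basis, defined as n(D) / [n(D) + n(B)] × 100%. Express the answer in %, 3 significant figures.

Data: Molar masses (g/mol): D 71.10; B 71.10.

45.6 %

n(D) = 211 / 71.10 = 2.968 mol
n(B) = 252 / 71.10 = 3.544 mol
selectivity = 2.968/(2.968+3.544) × 100 = 45.58 %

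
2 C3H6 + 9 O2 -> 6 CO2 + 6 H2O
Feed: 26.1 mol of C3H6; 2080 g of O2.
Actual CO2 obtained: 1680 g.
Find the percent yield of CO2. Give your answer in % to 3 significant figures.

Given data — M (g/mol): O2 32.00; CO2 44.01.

88.1 %

n(C3H6) = 26.10 mol
n(O2) = 2080 / 32.00 = 65.00 mol
n/ν for C3H6 = 26.10/2 = 13.05
n/ν for O2 = 65.00/9 = 7.222
Smallest n/ν is O2 → limiting reagent.
theoretical n(CO2) = (6/9) × 65.00 = 43.33 mol → 1907 g
% yield = 1680 / 1907 × 100 = 88.10 %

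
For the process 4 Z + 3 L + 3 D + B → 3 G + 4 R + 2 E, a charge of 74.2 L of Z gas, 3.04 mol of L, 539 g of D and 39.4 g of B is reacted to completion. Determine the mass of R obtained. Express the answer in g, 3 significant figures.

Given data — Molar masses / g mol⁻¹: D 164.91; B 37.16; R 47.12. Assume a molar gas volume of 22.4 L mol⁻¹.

n(Z) = 74.20 / 22.4 = 3.313 mol
n(L) = 3.040 mol
n(D) = 539.0 / 164.91 = 3.268 mol
n(B) = 39.40 / 37.16 = 1.060 mol
n/ν → Z: 0.8283, L: 1.013, D: 1.089, B: 1.060; Z is limiting.
n(R) = (4/4) × 3.313 = 3.313 mol
mass = 3.313 × 47.12 = 156.1 g

156 g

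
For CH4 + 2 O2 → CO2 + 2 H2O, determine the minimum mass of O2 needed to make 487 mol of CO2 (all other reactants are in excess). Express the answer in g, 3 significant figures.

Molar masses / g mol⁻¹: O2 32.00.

31200 g

n(CO2) = 487.0 mol
n(O2) = (2/1) × 487.0 = 974.0 mol
mass = 974.0 × 32.00 = 31170 g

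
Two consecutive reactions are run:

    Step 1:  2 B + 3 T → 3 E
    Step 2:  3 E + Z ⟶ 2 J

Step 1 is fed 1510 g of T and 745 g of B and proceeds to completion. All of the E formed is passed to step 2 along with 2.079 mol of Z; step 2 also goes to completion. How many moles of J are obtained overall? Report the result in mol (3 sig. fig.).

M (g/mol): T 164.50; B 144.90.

Step 1:
n(T) = 1510 / 164.50 = 9.179 mol
n(B) = 745.0 / 144.90 = 5.141 mol
n/ν → T: 3.060, B: 2.571; B is limiting.
n(E) produced = (3/2) × 5.141 = 7.712 mol
Step 2:
n(E) available = 7.712 mol
n(Z) = 2.079 mol
n/ν → E: 2.571, Z: 2.079; Z is limiting.
n(J) = (2/1) × 2.079 = 4.158 mol

4.16 mol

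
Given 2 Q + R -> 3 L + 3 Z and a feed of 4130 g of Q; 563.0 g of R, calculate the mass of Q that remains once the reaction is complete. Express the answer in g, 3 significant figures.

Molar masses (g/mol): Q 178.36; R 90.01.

n(Q) = 4130 / 178.36 = 23.16 mol
n(R) = 563.0 / 90.01 = 6.255 mol
n/ν for Q = 23.16/2 = 11.58
n/ν for R = 6.255/1 = 6.255
Smallest n/ν is R → limiting reagent.
Q consumed = (2/1) × 6.255 = 12.51 mol
Q remaining = 23.16 − 12.51 = 10.65 mol
mass = 10.65 × 178.36 = 1900 g

1900 g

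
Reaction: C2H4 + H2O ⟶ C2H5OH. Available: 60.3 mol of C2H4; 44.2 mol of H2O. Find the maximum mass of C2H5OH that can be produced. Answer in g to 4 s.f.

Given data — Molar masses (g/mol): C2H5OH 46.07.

2036 g

n(C2H4) = 60.30 mol
n(H2O) = 44.20 mol
n/ν for C2H4 = 60.30/1 = 60.30
n/ν for H2O = 44.20/1 = 44.20
Smallest n/ν is H2O → limiting reagent.
n(C2H5OH) = (1/1) × 44.20 = 44.20 mol
mass = 44.20 × 46.07 = 2036 g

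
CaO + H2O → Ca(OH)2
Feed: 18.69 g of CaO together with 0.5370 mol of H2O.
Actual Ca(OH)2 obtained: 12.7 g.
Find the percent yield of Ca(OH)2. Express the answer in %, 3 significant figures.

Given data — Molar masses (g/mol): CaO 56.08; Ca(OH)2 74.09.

51.4 %

n(CaO) = 18.69 / 56.08 = 0.3333 mol
n(H2O) = 0.5370 mol
n/ν for CaO = 0.3333/1 = 0.3333
n/ν for H2O = 0.5370/1 = 0.5370
Smallest n/ν is CaO → limiting reagent.
theoretical n(Ca(OH)2) = (1/1) × 0.3333 = 0.3333 mol → 24.69 g
% yield = 12.7 / 24.69 × 100 = 51.44 %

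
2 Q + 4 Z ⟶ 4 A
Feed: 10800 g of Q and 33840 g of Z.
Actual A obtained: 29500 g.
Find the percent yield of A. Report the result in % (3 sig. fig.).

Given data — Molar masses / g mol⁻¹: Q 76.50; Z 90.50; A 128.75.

n(Q) = 10800 / 76.50 = 141.2 mol
n(Z) = 33840 / 90.50 = 373.9 mol
n/ν → Q: 70.60, Z: 93.48; Q is limiting.
theoretical n(A) = (4/2) × 141.2 = 282.4 mol → 36360 g
% yield = 29500 / 36360 × 100 = 81.13 %

81.1 %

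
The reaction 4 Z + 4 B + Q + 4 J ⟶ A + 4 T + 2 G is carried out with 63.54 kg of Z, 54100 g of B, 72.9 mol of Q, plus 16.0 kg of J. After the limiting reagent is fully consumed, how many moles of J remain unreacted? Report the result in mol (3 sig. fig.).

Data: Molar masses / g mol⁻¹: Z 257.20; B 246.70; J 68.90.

12.9 mol

n(Z) = 63.54×1000 / 257.20 = 247.0 mol
n(B) = 54100 / 246.70 = 219.3 mol
n(Q) = 72.90 mol
n(J) = 16.00×1000 / 68.90 = 232.2 mol
n/ν for Z = 247.0/4 = 61.75
n/ν for B = 219.3/4 = 54.83
n/ν for Q = 72.90/1 = 72.90
n/ν for J = 232.2/4 = 58.05
Smallest n/ν is B → limiting reagent.
J consumed = (4/4) × 219.3 = 219.3 mol
J remaining = 232.2 − 219.3 = 12.90 mol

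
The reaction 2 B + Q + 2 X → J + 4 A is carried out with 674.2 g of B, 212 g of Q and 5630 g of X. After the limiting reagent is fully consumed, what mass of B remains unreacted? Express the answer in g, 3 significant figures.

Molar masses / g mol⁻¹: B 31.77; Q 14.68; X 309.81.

96.9 g

n(B) = 674.2 / 31.77 = 21.22 mol
n(Q) = 212.0 / 14.68 = 14.44 mol
n(X) = 5630 / 309.81 = 18.17 mol
n/ν for B = 21.22/2 = 10.61
n/ν for Q = 14.44/1 = 14.44
n/ν for X = 18.17/2 = 9.085
Smallest n/ν is X → limiting reagent.
B consumed = (2/2) × 18.17 = 18.17 mol
B remaining = 21.22 − 18.17 = 3.050 mol
mass = 3.050 × 31.77 = 96.90 g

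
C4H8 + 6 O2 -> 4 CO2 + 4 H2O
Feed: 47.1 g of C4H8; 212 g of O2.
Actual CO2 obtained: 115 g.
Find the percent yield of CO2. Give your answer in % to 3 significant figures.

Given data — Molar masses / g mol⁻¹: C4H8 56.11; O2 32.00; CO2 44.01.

77.8 %

n(C4H8) = 47.10 / 56.11 = 0.8394 mol
n(O2) = 212.0 / 32.00 = 6.625 mol
n/ν for C4H8 = 0.8394/1 = 0.8394
n/ν for O2 = 6.625/6 = 1.104
Smallest n/ν is C4H8 → limiting reagent.
theoretical n(CO2) = (4/1) × 0.8394 = 3.358 mol → 147.8 g
% yield = 115 / 147.8 × 100 = 77.81 %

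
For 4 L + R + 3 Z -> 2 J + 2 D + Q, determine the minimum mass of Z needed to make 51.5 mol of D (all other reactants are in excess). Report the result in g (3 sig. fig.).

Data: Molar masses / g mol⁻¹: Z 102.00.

7880 g

n(D) = 51.50 mol
n(Z) = (3/2) × 51.50 = 77.25 mol
mass = 77.25 × 102.00 = 7880 g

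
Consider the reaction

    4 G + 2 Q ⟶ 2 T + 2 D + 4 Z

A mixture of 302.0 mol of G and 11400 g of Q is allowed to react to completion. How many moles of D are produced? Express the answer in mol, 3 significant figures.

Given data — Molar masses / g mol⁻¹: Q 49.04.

n(G) = 302.0 mol
n(Q) = 11400 / 49.04 = 232.5 mol
n/ν → G: 75.50, Q: 116.3; G is limiting.
n(D) = (2/4) × 302.0 = 151.0 mol

151 mol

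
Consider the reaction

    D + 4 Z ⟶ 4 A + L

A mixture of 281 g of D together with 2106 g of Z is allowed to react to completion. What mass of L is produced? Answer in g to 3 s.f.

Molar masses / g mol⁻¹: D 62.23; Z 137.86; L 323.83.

n(D) = 281.0 / 62.23 = 4.516 mol
n(Z) = 2106 / 137.86 = 15.28 mol
n/ν for D = 4.516/1 = 4.516
n/ν for Z = 15.28/4 = 3.820
Smallest n/ν is Z → limiting reagent.
n(L) = (1/4) × 15.28 = 3.820 mol
mass = 3.820 × 323.83 = 1237 g

1240 g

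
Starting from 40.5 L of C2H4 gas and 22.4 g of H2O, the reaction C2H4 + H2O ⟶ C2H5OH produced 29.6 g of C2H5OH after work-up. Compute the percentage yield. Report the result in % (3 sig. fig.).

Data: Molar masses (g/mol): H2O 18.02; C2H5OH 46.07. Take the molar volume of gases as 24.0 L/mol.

n(C2H4) = 40.50 / 24.0 = 1.688 mol
n(H2O) = 22.40 / 18.02 = 1.243 mol
n/ν → C2H4: 1.688, H2O: 1.243; H2O is limiting.
theoretical n(C2H5OH) = (1/1) × 1.243 = 1.243 mol → 57.27 g
% yield = 29.6 / 57.27 × 100 = 51.69 %

51.7 %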